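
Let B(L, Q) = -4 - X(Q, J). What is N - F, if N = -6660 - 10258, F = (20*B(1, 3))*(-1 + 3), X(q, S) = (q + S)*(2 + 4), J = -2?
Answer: -16518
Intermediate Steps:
X(q, S) = 6*S + 6*q (X(q, S) = (S + q)*6 = 6*S + 6*q)
B(L, Q) = 8 - 6*Q (B(L, Q) = -4 - (6*(-2) + 6*Q) = -4 - (-12 + 6*Q) = -4 + (12 - 6*Q) = 8 - 6*Q)
F = -400 (F = (20*(8 - 6*3))*(-1 + 3) = (20*(8 - 18))*2 = (20*(-10))*2 = -200*2 = -400)
N = -16918
N - F = -16918 - 1*(-400) = -16918 + 400 = -16518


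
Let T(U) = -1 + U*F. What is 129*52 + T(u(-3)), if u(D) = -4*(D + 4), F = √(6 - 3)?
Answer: 6707 - 4*√3 ≈ 6700.1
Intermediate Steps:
F = √3 ≈ 1.7320
u(D) = -16 - 4*D (u(D) = -4*(4 + D) = -16 - 4*D)
T(U) = -1 + U*√3
129*52 + T(u(-3)) = 129*52 + (-1 + (-16 - 4*(-3))*√3) = 6708 + (-1 + (-16 + 12)*√3) = 6708 + (-1 - 4*√3) = 6707 - 4*√3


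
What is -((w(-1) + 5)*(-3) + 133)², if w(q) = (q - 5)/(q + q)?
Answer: -11881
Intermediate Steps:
w(q) = (-5 + q)/(2*q) (w(q) = (-5 + q)/((2*q)) = (-5 + q)*(1/(2*q)) = (-5 + q)/(2*q))
-((w(-1) + 5)*(-3) + 133)² = -(((½)*(-5 - 1)/(-1) + 5)*(-3) + 133)² = -(((½)*(-1)*(-6) + 5)*(-3) + 133)² = -((3 + 5)*(-3) + 133)² = -(8*(-3) + 133)² = -(-24 + 133)² = -1*109² = -1*11881 = -11881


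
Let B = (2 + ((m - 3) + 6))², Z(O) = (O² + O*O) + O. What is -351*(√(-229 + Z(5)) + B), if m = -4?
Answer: -351 - 351*I*√174 ≈ -351.0 - 4630.0*I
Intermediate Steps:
Z(O) = O + 2*O² (Z(O) = (O² + O²) + O = 2*O² + O = O + 2*O²)
B = 1 (B = (2 + ((-4 - 3) + 6))² = (2 + (-7 + 6))² = (2 - 1)² = 1² = 1)
-351*(√(-229 + Z(5)) + B) = -351*(√(-229 + 5*(1 + 2*5)) + 1) = -351*(√(-229 + 5*(1 + 10)) + 1) = -351*(√(-229 + 5*11) + 1) = -351*(√(-229 + 55) + 1) = -351*(√(-174) + 1) = -351*(I*√174 + 1) = -351*(1 + I*√174) = -351 - 351*I*√174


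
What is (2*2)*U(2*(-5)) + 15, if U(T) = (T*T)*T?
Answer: -3985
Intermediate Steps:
U(T) = T³ (U(T) = T²*T = T³)
(2*2)*U(2*(-5)) + 15 = (2*2)*(2*(-5))³ + 15 = 4*(-10)³ + 15 = 4*(-1000) + 15 = -4000 + 15 = -3985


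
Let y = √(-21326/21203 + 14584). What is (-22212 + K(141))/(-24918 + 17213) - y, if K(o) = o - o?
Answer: 22212/7705 - 3*√728448444542/21203 ≈ -117.88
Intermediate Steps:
K(o) = 0
y = 3*√728448444542/21203 (y = √(-21326*1/21203 + 14584) = √(-21326/21203 + 14584) = √(309203226/21203) = 3*√728448444542/21203 ≈ 120.76)
(-22212 + K(141))/(-24918 + 17213) - y = (-22212 + 0)/(-24918 + 17213) - 3*√728448444542/21203 = -22212/(-7705) - 3*√728448444542/21203 = -22212*(-1/7705) - 3*√728448444542/21203 = 22212/7705 - 3*√728448444542/21203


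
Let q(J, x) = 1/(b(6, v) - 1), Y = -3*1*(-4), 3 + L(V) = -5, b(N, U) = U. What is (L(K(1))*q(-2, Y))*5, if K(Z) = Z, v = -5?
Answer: 20/3 ≈ 6.6667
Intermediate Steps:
L(V) = -8 (L(V) = -3 - 5 = -8)
Y = 12 (Y = -3*(-4) = 12)
q(J, x) = -⅙ (q(J, x) = 1/(-5 - 1) = 1/(-6) = -⅙)
(L(K(1))*q(-2, Y))*5 = -8*(-⅙)*5 = (4/3)*5 = 20/3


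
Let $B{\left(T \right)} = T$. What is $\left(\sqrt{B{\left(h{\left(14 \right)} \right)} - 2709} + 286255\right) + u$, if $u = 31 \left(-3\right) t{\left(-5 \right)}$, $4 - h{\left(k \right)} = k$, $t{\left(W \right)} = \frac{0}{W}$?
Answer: $286255 + i \sqrt{2719} \approx 2.8626 \cdot 10^{5} + 52.144 i$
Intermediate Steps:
$t{\left(W \right)} = 0$
$h{\left(k \right)} = 4 - k$
$u = 0$ ($u = 31 \left(-3\right) 0 = \left(-93\right) 0 = 0$)
$\left(\sqrt{B{\left(h{\left(14 \right)} \right)} - 2709} + 286255\right) + u = \left(\sqrt{\left(4 - 14\right) - 2709} + 286255\right) + 0 = \left(\sqrt{-10 - 2709} + 286255\right) + 0 = \left(\sqrt{-2719} + 286255\right) + 0 = \left(i \sqrt{2719} + 286255\right) + 0 = \left(286255 + i \sqrt{2719}\right) + 0 = 286255 + i \sqrt{2719}$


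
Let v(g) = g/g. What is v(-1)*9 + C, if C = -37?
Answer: -28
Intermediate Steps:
v(g) = 1
v(-1)*9 + C = 1*9 - 37 = 9 - 37 = -28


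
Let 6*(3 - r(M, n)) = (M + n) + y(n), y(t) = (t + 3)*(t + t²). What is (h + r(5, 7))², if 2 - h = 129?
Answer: 432964/9 ≈ 48107.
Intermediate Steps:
h = -127 (h = 2 - 1*129 = 2 - 129 = -127)
y(t) = (3 + t)*(t + t²)
r(M, n) = 3 - M/6 - n/6 - n*(3 + n² + 4*n)/6 (r(M, n) = 3 - ((M + n) + n*(3 + n² + 4*n))/6 = 3 - (M + n + n*(3 + n² + 4*n))/6 = 3 + (-M/6 - n/6 - n*(3 + n² + 4*n)/6) = 3 - M/6 - n/6 - n*(3 + n² + 4*n)/6)
(h + r(5, 7))² = (-127 + (3 - ⅙*5 - ⅙*7 - ⅙*7*(3 + 7² + 4*7)))² = (-127 + (3 - ⅚ - 7/6 - ⅙*7*(3 + 49 + 28)))² = (-127 + (3 - ⅚ - 7/6 - ⅙*7*80))² = (-127 + (3 - ⅚ - 7/6 - 280/3))² = (-127 - 277/3)² = (-658/3)² = 432964/9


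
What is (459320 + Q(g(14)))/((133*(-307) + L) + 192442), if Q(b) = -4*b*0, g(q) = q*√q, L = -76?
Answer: 91864/30307 ≈ 3.0311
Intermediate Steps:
g(q) = q^(3/2)
Q(b) = 0
(459320 + Q(g(14)))/((133*(-307) + L) + 192442) = (459320 + 0)/((133*(-307) - 76) + 192442) = 459320/((-40831 - 76) + 192442) = 459320/(-40907 + 192442) = 459320/151535 = 459320*(1/151535) = 91864/30307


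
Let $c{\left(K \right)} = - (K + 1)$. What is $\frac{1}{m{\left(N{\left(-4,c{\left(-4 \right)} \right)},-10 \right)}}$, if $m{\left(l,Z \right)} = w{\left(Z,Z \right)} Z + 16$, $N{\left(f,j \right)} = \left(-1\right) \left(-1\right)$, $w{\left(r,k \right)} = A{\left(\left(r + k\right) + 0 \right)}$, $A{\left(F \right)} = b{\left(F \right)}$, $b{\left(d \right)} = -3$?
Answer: $\frac{1}{46} \approx 0.021739$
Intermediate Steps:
$c{\left(K \right)} = -1 - K$ ($c{\left(K \right)} = - (1 + K) = -1 - K$)
$A{\left(F \right)} = -3$
$w{\left(r,k \right)} = -3$
$N{\left(f,j \right)} = 1$
$m{\left(l,Z \right)} = 16 - 3 Z$ ($m{\left(l,Z \right)} = - 3 Z + 16 = 16 - 3 Z$)
$\frac{1}{m{\left(N{\left(-4,c{\left(-4 \right)} \right)},-10 \right)}} = \frac{1}{16 - -30} = \frac{1}{16 + 30} = \frac{1}{46}$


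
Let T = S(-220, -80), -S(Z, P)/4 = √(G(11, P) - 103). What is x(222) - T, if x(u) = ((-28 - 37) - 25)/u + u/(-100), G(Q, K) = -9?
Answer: -4857/1850 + 16*I*√7 ≈ -2.6254 + 42.332*I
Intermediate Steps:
x(u) = -90/u - u/100 (x(u) = (-65 - 25)/u + u*(-1/100) = -90/u - u/100)
S(Z, P) = -16*I*√7 (S(Z, P) = -4*√(-9 - 103) = -16*I*√7)
T = -16*I*√7 ≈ -42.332*I
x(222) - T = (-90/222 - 1/100*222) - (-16)*I*√7 = (-90*1/222 - 111/50) + 16*I*√7 = (-15/37 - 111/50) + 16*I*√7 = -4857/1850 + 16*I*√7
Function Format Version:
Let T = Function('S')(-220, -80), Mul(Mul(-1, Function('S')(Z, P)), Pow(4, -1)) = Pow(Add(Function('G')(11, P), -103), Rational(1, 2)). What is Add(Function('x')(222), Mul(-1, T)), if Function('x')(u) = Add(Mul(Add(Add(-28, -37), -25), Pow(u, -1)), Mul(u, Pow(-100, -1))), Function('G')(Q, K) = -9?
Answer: Add(Rational(-4857, 1850), Mul(16, I, Pow(7, Rational(1, 2)))) ≈ Add(-2.6254, Mul(42.332, I))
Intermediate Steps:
Function('x')(u) = Add(Mul(-90, Pow(u, -1)), Mul(Rational(-1, 100), u)) (Function('x')(u) = Add(Mul(Add(-65, -25), Pow(u, -1)), Mul(u, Rational(-1, 100))) = Add(Mul(-90, Pow(u, -1)), Mul(Rational(-1, 100), u)))
Function('S')(Z, P) = Mul(-16, I, Pow(7, Rational(1, 2))) (Function('S')(Z, P) = Mul(-4, Pow(Add(-9, -103), Rational(1, 2))) = Mul(-4, Pow(-112, Rational(1, 2))) = Mul(-4, Mul(4, I, Pow(7, Rational(1, 2)))) = Mul(-16, I, Pow(7, Rational(1, 2))))
T = Mul(-16, I, Pow(7, Rational(1, 2))) ≈ Mul(-42.332, I)
Add(Function('x')(222), Mul(-1, T)) = Add(Add(Mul(-90, Pow(222, -1)), Mul(Rational(-1, 100), 222)), Mul(-1, Mul(-16, I, Pow(7, Rational(1, 2))))) = Add(Add(Mul(-90, Rational(1, 222)), Rational(-111, 50)), Mul(16, I, Pow(7, Rational(1, 2)))) = Add(Add(Rational(-15, 37), Rational(-111, 50)), Mul(16, I, Pow(7, Rational(1, 2)))) = Add(Rational(-4857, 1850), Mul(16, I, Pow(7, Rational(1, 2))))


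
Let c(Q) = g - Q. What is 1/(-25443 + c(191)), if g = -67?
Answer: -1/25701 ≈ -3.8909e-5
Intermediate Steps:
c(Q) = -67 - Q
1/(-25443 + c(191)) = 1/(-25443 + (-67 - 1*191)) = 1/(-25443 + (-67 - 191)) = 1/(-25443 - 258) = 1/(-25701) = -1/25701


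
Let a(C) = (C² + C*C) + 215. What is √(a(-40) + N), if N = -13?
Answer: 9*√42 ≈ 58.327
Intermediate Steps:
a(C) = 215 + 2*C² (a(C) = (C² + C²) + 215 = 2*C² + 215 = 215 + 2*C²)
√(a(-40) + N) = √((215 + 2*(-40)²) - 13) = √((215 + 2*1600) - 13) = √((215 + 3200) - 13) = √(3415 - 13) = √3402 = 9*√42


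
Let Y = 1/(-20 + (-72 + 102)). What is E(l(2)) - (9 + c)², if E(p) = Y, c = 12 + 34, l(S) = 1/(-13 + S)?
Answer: -30249/10 ≈ -3024.9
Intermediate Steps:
Y = ⅒ (Y = 1/(-20 + 30) = 1/10 = ⅒ ≈ 0.10000)
c = 46
E(p) = ⅒
E(l(2)) - (9 + c)² = ⅒ - (9 + 46)² = ⅒ - 1*55² = ⅒ - 1*3025 = ⅒ - 3025 = -30249/10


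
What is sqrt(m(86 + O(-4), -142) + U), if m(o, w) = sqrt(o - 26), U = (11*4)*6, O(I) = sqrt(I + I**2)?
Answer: sqrt(264 + sqrt(2)*sqrt(30 + sqrt(3))) ≈ 16.491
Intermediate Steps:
U = 264 (U = 44*6 = 264)
m(o, w) = sqrt(-26 + o)
sqrt(m(86 + O(-4), -142) + U) = sqrt(sqrt(-26 + (86 + sqrt(-4*(1 - 4)))) + 264) = sqrt(sqrt(-26 + (86 + sqrt(-4*(-3)))) + 264) = sqrt(sqrt(-26 + (86 + sqrt(12))) + 264) = sqrt(sqrt(-26 + (86 + 2*sqrt(3))) + 264) = sqrt(sqrt(60 + 2*sqrt(3)) + 264) = sqrt(264 + sqrt(60 + 2*sqrt(3)))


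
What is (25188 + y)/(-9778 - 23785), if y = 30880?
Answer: -56068/33563 ≈ -1.6705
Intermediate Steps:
(25188 + y)/(-9778 - 23785) = (25188 + 30880)/(-9778 - 23785) = 56068/(-33563) = 56068*(-1/33563) = -56068/33563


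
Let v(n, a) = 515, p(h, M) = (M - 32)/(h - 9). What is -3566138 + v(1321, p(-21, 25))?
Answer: -3565623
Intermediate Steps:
p(h, M) = (-32 + M)/(-9 + h)
-3566138 + v(1321, p(-21, 25)) = -3566138 + 515 = -3565623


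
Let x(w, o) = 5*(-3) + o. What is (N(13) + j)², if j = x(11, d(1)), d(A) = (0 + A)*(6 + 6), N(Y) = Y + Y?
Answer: 529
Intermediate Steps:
N(Y) = 2*Y
d(A) = 12*A (d(A) = A*12 = 12*A)
x(w, o) = -15 + o
j = -3 (j = -15 + 12*1 = -15 + 12 = -3)
(N(13) + j)² = (2*13 - 3)² = (26 - 3)² = 23² = 529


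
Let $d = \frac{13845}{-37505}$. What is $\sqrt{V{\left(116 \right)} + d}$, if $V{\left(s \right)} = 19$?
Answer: $\frac{5 \sqrt{248110}}{577} \approx 4.3163$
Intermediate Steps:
$d = - \frac{213}{577}$ ($d = 13845 \left(- \frac{1}{37505}\right) = - \frac{213}{577} \approx -0.36915$)
$\sqrt{V{\left(116 \right)} + d} = \sqrt{19 - \frac{213}{577}} = \sqrt{\frac{10750}{577}} = \frac{5 \sqrt{248110}}{577}$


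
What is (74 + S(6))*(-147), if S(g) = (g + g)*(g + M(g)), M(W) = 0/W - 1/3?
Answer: -20874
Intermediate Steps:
M(W) = -⅓ (M(W) = 0 - 1*⅓ = 0 - ⅓ = -⅓)
S(g) = 2*g*(-⅓ + g) (S(g) = (g + g)*(g - ⅓) = (2*g)*(-⅓ + g) = 2*g*(-⅓ + g))
(74 + S(6))*(-147) = (74 + (⅔)*6*(-1 + 3*6))*(-147) = (74 + (⅔)*6*(-1 + 18))*(-147) = (74 + (⅔)*6*17)*(-147) = (74 + 68)*(-147) = 142*(-147) = -20874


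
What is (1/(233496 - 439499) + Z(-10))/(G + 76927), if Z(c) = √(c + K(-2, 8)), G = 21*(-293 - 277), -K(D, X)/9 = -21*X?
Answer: -1/13381336871 + √1502/64957 ≈ 0.00059664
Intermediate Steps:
K(D, X) = 189*X (K(D, X) = -(-189)*X = 189*X)
G = -11970 (G = 21*(-570) = -11970)
Z(c) = √(1512 + c) (Z(c) = √(c + 189*8) = √(c + 1512) = √(1512 + c))
(1/(233496 - 439499) + Z(-10))/(G + 76927) = (1/(233496 - 439499) + √(1512 - 10))/(-11970 + 76927) = (1/(-206003) + √1502)/64957 = (-1/206003 + √1502)*(1/64957) = -1/13381336871 + √1502/64957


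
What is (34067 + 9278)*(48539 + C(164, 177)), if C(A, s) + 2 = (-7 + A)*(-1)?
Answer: 2097031100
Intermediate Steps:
C(A, s) = 5 - A (C(A, s) = -2 + (-7 + A)*(-1) = -2 + (7 - A) = 5 - A)
(34067 + 9278)*(48539 + C(164, 177)) = (34067 + 9278)*(48539 + (5 - 1*164)) = 43345*(48539 + (5 - 164)) = 43345*(48539 - 159) = 43345*48380 = 2097031100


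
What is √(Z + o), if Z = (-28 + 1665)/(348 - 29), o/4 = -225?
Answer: I*√91062697/319 ≈ 29.914*I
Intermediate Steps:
o = -900 (o = 4*(-225) = -900)
Z = 1637/319 ≈ 5.1317
√(Z + o) = √(1637/319 - 900) = √(-285463/319) = I*√91062697/319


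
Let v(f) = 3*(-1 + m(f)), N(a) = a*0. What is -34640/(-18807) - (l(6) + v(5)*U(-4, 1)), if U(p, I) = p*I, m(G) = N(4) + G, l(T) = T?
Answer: 824534/18807 ≈ 43.842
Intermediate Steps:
N(a) = 0
m(G) = G (m(G) = 0 + G = G)
U(p, I) = I*p
v(f) = -3 + 3*f (v(f) = 3*(-1 + f) = -3 + 3*f)
-34640/(-18807) - (l(6) + v(5)*U(-4, 1)) = -34640/(-18807) - (6 + (-3 + 3*5)*(1*(-4))) = -34640*(-1/18807) - (6 + (-3 + 15)*(-4)) = 34640/18807 - (6 + 12*(-4)) = 34640/18807 - (6 - 48) = 34640/18807 - 1*(-42) = 34640/18807 + 42 = 824534/18807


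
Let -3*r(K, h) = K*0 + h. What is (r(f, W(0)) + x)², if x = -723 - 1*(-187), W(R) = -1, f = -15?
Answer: 2582449/9 ≈ 2.8694e+5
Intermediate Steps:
r(K, h) = -h/3 (r(K, h) = -(K*0 + h)/3 = -(0 + h)/3 = -h/3)
x = -536 (x = -723 + 187 = -536)
(r(f, W(0)) + x)² = (-⅓*(-1) - 536)² = (⅓ - 536)² = (-1607/3)² = 2582449/9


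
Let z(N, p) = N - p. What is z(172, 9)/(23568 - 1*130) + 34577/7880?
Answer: 405850083/92345720 ≈ 4.3949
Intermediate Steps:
z(172, 9)/(23568 - 1*130) + 34577/7880 = (172 - 1*9)/(23568 - 1*130) + 34577/7880 = (172 - 9)/(23568 - 130) + 34577*(1/7880) = 163/23438 + 34577/7880 = 405850083/92345720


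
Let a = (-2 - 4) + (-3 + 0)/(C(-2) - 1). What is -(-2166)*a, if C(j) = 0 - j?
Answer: -19494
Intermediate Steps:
C(j) = -j
a = -9 (a = (-2 - 4) + (-3 + 0)/(-1*(-2) - 1) = -6 - 3/(2 - 1) = -6 - 3/1 = -6 - 3*1 = -6 - 3 = -9)
-(-2166)*a = -(-2166)*(-9) = -114*171 = -19494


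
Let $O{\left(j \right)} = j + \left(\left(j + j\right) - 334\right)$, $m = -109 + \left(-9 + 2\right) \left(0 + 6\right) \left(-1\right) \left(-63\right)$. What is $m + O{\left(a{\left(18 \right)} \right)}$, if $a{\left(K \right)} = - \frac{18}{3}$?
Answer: $-3107$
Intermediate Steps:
$a{\left(K \right)} = -6$ ($a{\left(K \right)} = \left(-18\right) \frac{1}{3} = -6$)
$m = -2755$ ($m = -109 + - 7 \cdot 6 \left(-1\right) \left(-63\right) = -109 + \left(-7\right) \left(-6\right) \left(-63\right) = -109 + 42 \left(-63\right) = -109 - 2646 = -2755$)
$O{\left(j \right)} = -334 + 3 j$ ($O{\left(j \right)} = j + \left(2 j - 334\right) = j + \left(-334 + 2 j\right) = -334 + 3 j$)
$m + O{\left(a{\left(18 \right)} \right)} = -2755 + \left(-334 + 3 \left(-6\right)\right) = -2755 - 352 = -3107$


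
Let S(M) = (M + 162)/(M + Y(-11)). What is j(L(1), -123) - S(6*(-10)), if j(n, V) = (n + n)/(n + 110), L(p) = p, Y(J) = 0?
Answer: 1907/1110 ≈ 1.7180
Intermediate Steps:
S(M) = (162 + M)/M (S(M) = (M + 162)/(M + 0) = (162 + M)/M)
j(n, V) = 2*n/(110 + n) (j(n, V) = (2*n)/(110 + n) = 2*n/(110 + n))
j(L(1), -123) - S(6*(-10)) = 2*1/(110 + 1) - (162 + 6*(-10))/(6*(-10)) = 2*1/111 - (162 - 60)/(-60) = 2*1*(1/111) - (-1)*102/60 = 2/111 - 1*(-17/10) = 2/111 + 17/10 = 1907/1110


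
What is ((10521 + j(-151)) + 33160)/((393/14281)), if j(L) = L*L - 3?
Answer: 949386599/393 ≈ 2.4157e+6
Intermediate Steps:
j(L) = -3 + L² (j(L) = L² - 3 = -3 + L²)
((10521 + j(-151)) + 33160)/((393/14281)) = ((10521 + (-3 + (-151)²)) + 33160)/((393/14281)) = ((10521 + (-3 + 22801)) + 33160)/((393*(1/14281))) = ((10521 + 22798) + 33160)/(393/14281) = (33319 + 33160)*(14281/393) = 66479*(14281/393) = 949386599/393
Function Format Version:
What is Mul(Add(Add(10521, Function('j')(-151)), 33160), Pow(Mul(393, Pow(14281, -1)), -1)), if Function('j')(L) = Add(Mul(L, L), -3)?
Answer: Rational(949386599, 393) ≈ 2.4157e+6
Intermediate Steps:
Function('j')(L) = Add(-3, Pow(L, 2)) (Function('j')(L) = Add(Pow(L, 2), -3) = Add(-3, Pow(L, 2)))
Mul(Add(Add(10521, Function('j')(-151)), 33160), Pow(Mul(393, Pow(14281, -1)), -1)) = Mul(Add(Add(10521, Add(-3, Pow(-151, 2))), 33160), Pow(Mul(393, Pow(14281, -1)), -1)) = Mul(Add(Add(10521, Add(-3, 22801)), 33160), Pow(Mul(393, Rational(1, 14281)), -1)) = Mul(Add(Add(10521, 22798), 33160), Pow(Rational(393, 14281), -1)) = Mul(Add(33319, 33160), Rational(14281, 393)) = Mul(66479, Rational(14281, 393)) = Rational(949386599, 393)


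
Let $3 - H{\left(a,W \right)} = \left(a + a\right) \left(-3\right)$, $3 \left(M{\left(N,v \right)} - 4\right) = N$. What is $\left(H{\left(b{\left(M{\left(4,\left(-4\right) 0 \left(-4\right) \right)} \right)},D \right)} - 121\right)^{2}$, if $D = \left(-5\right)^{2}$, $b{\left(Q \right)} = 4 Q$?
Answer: $100$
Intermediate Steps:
$M{\left(N,v \right)} = 4 + \frac{N}{3}$
$D = 25$
$H{\left(a,W \right)} = 3 + 6 a$ ($H{\left(a,W \right)} = 3 - \left(a + a\right) \left(-3\right) = 3 - 2 a \left(-3\right) = 3 - - 6 a = 3 + 6 a$)
$\left(H{\left(b{\left(M{\left(4,\left(-4\right) 0 \left(-4\right) \right)} \right)},D \right)} - 121\right)^{2} = \left(\left(3 + 6 \cdot 4 \left(4 + \frac{1}{3} \cdot 4\right)\right) - 121\right)^{2} = \left(\left(3 + 6 \cdot 4 \left(4 + \frac{4}{3}\right)\right) - 121\right)^{2} = \left(\left(3 + 6 \cdot 4 \cdot \frac{16}{3}\right) - 121\right)^{2} = \left(\left(3 + 6 \cdot \frac{64}{3}\right) - 121\right)^{2} = \left(\left(3 + 128\right) - 121\right)^{2} = \left(131 - 121\right)^{2} = 10^{2} = 100$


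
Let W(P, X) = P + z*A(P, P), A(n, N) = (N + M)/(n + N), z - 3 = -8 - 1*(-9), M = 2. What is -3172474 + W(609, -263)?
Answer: -1931664563/609 ≈ -3.1719e+6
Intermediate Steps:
z = 4 (z = 3 + (-8 - 1*(-9)) = 3 + (-8 + 9) = 3 + 1 = 4)
A(n, N) = (2 + N)/(N + n) (A(n, N) = (N + 2)/(n + N) = (2 + N)/(N + n))
W(P, X) = P + 2*(2 + P)/P (W(P, X) = P + 4*((2 + P)/(P + P)) = P + 4*((2 + P)/((2*P))) = P + 4*((1/(2*P))*(2 + P)) = P + 4*((2 + P)/(2*P)) = P + 2*(2 + P)/P)
-3172474 + W(609, -263) = -3172474 + (2 + 609 + 4/609) = -3172474 + 372103/609 = -1931664563/609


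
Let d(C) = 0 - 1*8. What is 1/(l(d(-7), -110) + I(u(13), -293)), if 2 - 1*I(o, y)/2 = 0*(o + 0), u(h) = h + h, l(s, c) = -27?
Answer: -1/23 ≈ -0.043478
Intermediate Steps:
d(C) = -8 (d(C) = 0 - 8 = -8)
u(h) = 2*h
I(o, y) = 4 (I(o, y) = 4 - 0*(o + 0) = 4 - 0*o = 4 - 2*0 = 4 + 0 = 4)
1/(l(d(-7), -110) + I(u(13), -293)) = 1/(-27 + 4) = 1/(-23) = -1/23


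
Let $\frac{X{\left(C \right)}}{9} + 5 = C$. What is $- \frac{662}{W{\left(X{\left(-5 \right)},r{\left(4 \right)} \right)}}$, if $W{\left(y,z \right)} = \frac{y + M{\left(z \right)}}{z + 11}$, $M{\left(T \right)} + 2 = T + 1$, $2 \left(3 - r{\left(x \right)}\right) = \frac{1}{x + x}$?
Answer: $\frac{147626}{1409} \approx 104.77$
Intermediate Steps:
$r{\left(x \right)} = 3 - \frac{1}{4 x}$ ($r{\left(x \right)} = 3 - \frac{1}{2 \left(x + x\right)} = 3 - \frac{1}{2 \cdot 2 x} = 3 - \frac{\frac{1}{2} \frac{1}{x}}{2} = 3 - \frac{1}{4 x}$)
$X{\left(C \right)} = -45 + 9 C$
$M{\left(T \right)} = -1 + T$ ($M{\left(T \right)} = -2 + \left(T + 1\right) = -2 + \left(1 + T\right) = -1 + T$)
$W{\left(y,z \right)} = \frac{-1 + y + z}{11 + z}$ ($W{\left(y,z \right)} = \frac{y + \left(-1 + z\right)}{z + 11} = \frac{-1 + y + z}{11 + z}$)
$- \frac{662}{W{\left(X{\left(-5 \right)},r{\left(4 \right)} \right)}} = - \frac{662}{\frac{1}{11 + \left(3 - \frac{1}{4 \cdot 4}\right)} \left(-1 + \left(-45 + 9 \left(-5\right)\right) + \left(3 - \frac{1}{4 \cdot 4}\right)\right)} = - \frac{662}{\frac{1}{11 + \left(3 - \frac{1}{16}\right)} \left(-1 - 90 + \left(3 - \frac{1}{16}\right)\right)} = - \frac{662}{\frac{1}{11 + \frac{47}{16}} \left(-1 - 90 + \frac{47}{16}\right)} = - \frac{662}{\frac{1}{\frac{223}{16}} \left(- \frac{1409}{16}\right)} = - \frac{662}{\frac{16}{223} \left(- \frac{1409}{16}\right)} = - \frac{662}{- \frac{1409}{223}} = \left(-662\right) \left(- \frac{223}{1409}\right) = \frac{147626}{1409}$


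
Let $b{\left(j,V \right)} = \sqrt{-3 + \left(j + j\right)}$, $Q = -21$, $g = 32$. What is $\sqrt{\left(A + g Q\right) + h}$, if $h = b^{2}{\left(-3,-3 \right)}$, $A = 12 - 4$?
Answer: $i \sqrt{673} \approx 25.942 i$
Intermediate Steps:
$b{\left(j,V \right)} = \sqrt{-3 + 2 j}$
$A = 8$
$h = -9$ ($h = \left(\sqrt{-3 + 2 \left(-3\right)}\right)^{2} = \left(\sqrt{-3 - 6}\right)^{2} = \left(\sqrt{-9}\right)^{2} = \left(3 i\right)^{2} = -9$)
$\sqrt{\left(A + g Q\right) + h} = \sqrt{\left(8 + 32 \left(-21\right)\right) - 9} = \sqrt{\left(8 - 672\right) - 9} = \sqrt{-664 - 9} = \sqrt{-673} = i \sqrt{673}$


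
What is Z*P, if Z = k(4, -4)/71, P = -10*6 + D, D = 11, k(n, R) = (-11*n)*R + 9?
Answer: -9065/71 ≈ -127.68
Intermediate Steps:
k(n, R) = 9 - 11*R*n (k(n, R) = -11*R*n + 9 = 9 - 11*R*n)
P = -49 (P = -10*6 + 11 = -60 + 11 = -49)
Z = 185/71 (Z = (9 - 11*(-4)*4)/71 = (9 + 176)*(1/71) = 185*(1/71) = 185/71 ≈ 2.6056)
Z*P = (185/71)*(-49) = -9065/71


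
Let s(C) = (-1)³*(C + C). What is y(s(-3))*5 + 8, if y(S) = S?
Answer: 38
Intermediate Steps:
s(C) = -2*C
y(s(-3))*5 + 8 = -2*(-3)*5 + 8 = 6*5 + 8 = 30 + 8 = 38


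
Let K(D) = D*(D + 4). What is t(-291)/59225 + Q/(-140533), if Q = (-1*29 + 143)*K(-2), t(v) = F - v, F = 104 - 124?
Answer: 65091043/8323066925 ≈ 0.0078206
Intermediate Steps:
F = -20
t(v) = -20 - v
K(D) = D*(4 + D)
Q = -456 (Q = (-1*29 + 143)*(-2*(4 - 2)) = (-29 + 143)*(-2*2) = 114*(-4) = -456)
t(-291)/59225 + Q/(-140533) = (-20 - 1*(-291))/59225 - 456/(-140533) = (-20 + 291)*(1/59225) - 456*(-1/140533) = 271*(1/59225) + 456/140533 = 271/59225 + 456/140533 = 65091043/8323066925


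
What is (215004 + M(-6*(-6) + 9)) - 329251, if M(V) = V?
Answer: -114202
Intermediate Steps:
(215004 + M(-6*(-6) + 9)) - 329251 = (215004 + (-6*(-6) + 9)) - 329251 = (215004 + (36 + 9)) - 329251 = (215004 + 45) - 329251 = 215049 - 329251 = -114202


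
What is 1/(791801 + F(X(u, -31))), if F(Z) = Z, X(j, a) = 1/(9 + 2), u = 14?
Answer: 11/8709812 ≈ 1.2629e-6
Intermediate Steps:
X(j, a) = 1/11
1/(791801 + F(X(u, -31))) = 1/(791801 + 1/11) = 1/(8709812/11) = 11/8709812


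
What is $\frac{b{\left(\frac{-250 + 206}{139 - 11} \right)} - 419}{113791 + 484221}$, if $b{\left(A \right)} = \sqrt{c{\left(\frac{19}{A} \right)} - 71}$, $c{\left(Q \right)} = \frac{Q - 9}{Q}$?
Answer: $- \frac{419}{598012} + \frac{i \sqrt{1613518}}{90897824} \approx -0.00070065 + 1.3974 \cdot 10^{-5} i$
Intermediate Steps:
$c{\left(Q \right)} = \frac{-9 + Q}{Q}$
$b{\left(A \right)} = \sqrt{-71 + \frac{A \left(-9 + \frac{19}{A}\right)}{19}}$ ($b{\left(A \right)} = \sqrt{\frac{-9 + \frac{19}{A}}{19 \frac{1}{A}} - 71} = \sqrt{\frac{A}{19} \left(-9 + \frac{19}{A}\right) - 71} = \sqrt{\frac{A \left(-9 + \frac{19}{A}\right)}{19} - 71} = \sqrt{-71 + \frac{A \left(-9 + \frac{19}{A}\right)}{19}}$)
$\frac{b{\left(\frac{-250 + 206}{139 - 11} \right)} - 419}{113791 + 484221} = \frac{\frac{\sqrt{-25270 - 171 \frac{-250 + 206}{139 - 11}}}{19} - 419}{113791 + 484221} = \frac{\frac{\sqrt{-25270 - 171 \left(- \frac{44}{128}\right)}}{19} - 419}{598012} = \left(\frac{\sqrt{-25270 - 171 \left(\left(-44\right) \frac{1}{128}\right)}}{19} - 419\right) \frac{1}{598012} = \left(\frac{\sqrt{-25270 - - \frac{1881}{32}}}{19} - 419\right) \frac{1}{598012} = \left(\frac{\sqrt{-25270 + \frac{1881}{32}}}{19} - 419\right) \frac{1}{598012} = \left(\frac{\sqrt{- \frac{806759}{32}}}{19} - 419\right) \frac{1}{598012} = \left(\frac{\frac{1}{8} i \sqrt{1613518}}{19} - 419\right) \frac{1}{598012} = \left(\frac{i \sqrt{1613518}}{152} - 419\right) \frac{1}{598012} = \left(-419 + \frac{i \sqrt{1613518}}{152}\right) \frac{1}{598012} = - \frac{419}{598012} + \frac{i \sqrt{1613518}}{90897824}$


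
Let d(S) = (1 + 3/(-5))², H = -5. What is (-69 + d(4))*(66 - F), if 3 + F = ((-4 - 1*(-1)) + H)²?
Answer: -1721/5 ≈ -344.20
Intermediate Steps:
d(S) = 4/25 (d(S) = (1 + 3*(-⅕))² = (1 - ⅗)² = (⅖)² = 4/25)
F = 61 (F = -3 + ((-4 - 1*(-1)) - 5)² = -3 + ((-4 + 1) - 5)² = -3 + (-3 - 5)² = -3 + (-8)² = -3 + 64 = 61)
(-69 + d(4))*(66 - F) = (-69 + 4/25)*(66 - 1*61) = -1721*(66 - 61)/25 = -1721/25*5 = -1721/5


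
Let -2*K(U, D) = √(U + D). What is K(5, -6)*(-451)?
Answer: 451*I/2 ≈ 225.5*I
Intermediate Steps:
K(U, D) = -√(D + U)/2 (K(U, D) = -√(U + D)/2 = -√(D + U)/2)
K(5, -6)*(-451) = -√(-6 + 5)/2*(-451) = -I/2*(-451) = 451*I/2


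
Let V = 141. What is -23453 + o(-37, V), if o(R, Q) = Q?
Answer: -23312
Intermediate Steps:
-23453 + o(-37, V) = -23453 + 141 = -23312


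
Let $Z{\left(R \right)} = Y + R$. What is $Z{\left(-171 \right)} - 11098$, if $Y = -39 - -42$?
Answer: $-11266$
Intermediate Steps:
$Y = 3$ ($Y = -39 + 42 = 3$)
$Z{\left(R \right)} = 3 + R$
$Z{\left(-171 \right)} - 11098 = \left(3 - 171\right) - 11098 = -168 - 11098 = -11266$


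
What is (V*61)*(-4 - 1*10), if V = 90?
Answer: -76860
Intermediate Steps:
(V*61)*(-4 - 1*10) = (90*61)*(-4 - 1*10) = 5490*(-4 - 10) = 5490*(-14) = -76860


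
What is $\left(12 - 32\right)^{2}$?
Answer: $400$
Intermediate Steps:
$\left(12 - 32\right)^{2} = \left(-20\right)^{2} = 400$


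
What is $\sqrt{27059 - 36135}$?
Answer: $2 i \sqrt{2269} \approx 95.268 i$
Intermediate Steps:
$\sqrt{27059 - 36135} = \sqrt{-9076} = 2 i \sqrt{2269}$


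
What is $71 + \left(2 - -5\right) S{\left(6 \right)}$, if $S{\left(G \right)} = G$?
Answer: $113$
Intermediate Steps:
$71 + \left(2 - -5\right) S{\left(6 \right)} = 71 + \left(2 - -5\right) 6 = 71 + \left(2 + 5\right) 6 = 71 + 7 \cdot 6 = 71 + 42 = 113$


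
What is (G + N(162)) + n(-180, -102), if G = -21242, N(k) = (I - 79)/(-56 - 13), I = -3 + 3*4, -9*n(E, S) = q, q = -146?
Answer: -4393526/207 ≈ -21225.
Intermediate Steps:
n(E, S) = 146/9 (n(E, S) = -1/9*(-146) = 146/9)
I = 9 (I = -3 + 12 = 9)
N(k) = 70/69 (N(k) = (9 - 79)/(-56 - 13) = -70/(-69) = -70*(-1/69) = 70/69)
(G + N(162)) + n(-180, -102) = (-21242 + 70/69) + 146/9 = -1465628/69 + 146/9 = -4393526/207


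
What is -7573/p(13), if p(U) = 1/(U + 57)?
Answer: -530110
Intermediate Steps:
p(U) = 1/(57 + U)
-7573/p(13) = -7573/(1/(57 + 13)) = -7573/(1/70) = -7573/1/70 = -7573*70 = -530110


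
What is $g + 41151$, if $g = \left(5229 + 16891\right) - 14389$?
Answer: $48882$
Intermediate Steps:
$g = 7731$ ($g = 22120 - 14389 = 7731$)
$g + 41151 = 7731 + 41151 = 48882$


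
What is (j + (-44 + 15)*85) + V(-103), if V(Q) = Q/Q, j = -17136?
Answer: -19600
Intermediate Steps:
V(Q) = 1
(j + (-44 + 15)*85) + V(-103) = (-17136 + (-44 + 15)*85) + 1 = (-17136 - 29*85) + 1 = (-17136 - 2465) + 1 = -19601 + 1 = -19600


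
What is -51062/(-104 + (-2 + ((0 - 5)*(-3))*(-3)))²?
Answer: -51062/22801 ≈ -2.2395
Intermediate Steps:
-51062/(-104 + (-2 + ((0 - 5)*(-3))*(-3)))² = -51062/(-104 + (-2 - 5*(-3)*(-3)))² = -51062/(-104 + (-2 + 15*(-3)))² = -51062/(-104 + (-2 - 45))² = -51062/(-104 - 47)² = -51062/((-151)²) = -51062/22801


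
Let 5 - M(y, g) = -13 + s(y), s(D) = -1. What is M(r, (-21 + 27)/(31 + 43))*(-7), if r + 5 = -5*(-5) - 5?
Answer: -133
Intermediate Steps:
r = 15 (r = -5 + (-5*(-5) - 5) = -5 + (25 - 5) = -5 + 20 = 15)
M(y, g) = 19 (M(y, g) = 5 - (-13 - 1) = 5 - 1*(-14) = 5 + 14 = 19)
M(r, (-21 + 27)/(31 + 43))*(-7) = 19*(-7) = -133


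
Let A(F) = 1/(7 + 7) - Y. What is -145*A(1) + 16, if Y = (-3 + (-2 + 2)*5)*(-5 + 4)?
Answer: 6169/14 ≈ 440.64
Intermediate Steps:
Y = 3 (Y = (-3 + 0*5)*(-1) = (-3 + 0)*(-1) = -3*(-1) = 3)
A(F) = -41/14 (A(F) = 1/(7 + 7) - 1*3 = 1/14 - 3 = -41/14)
-145*A(1) + 16 = -145*(-41/14) + 16 = 5945/14 + 16 = 6169/14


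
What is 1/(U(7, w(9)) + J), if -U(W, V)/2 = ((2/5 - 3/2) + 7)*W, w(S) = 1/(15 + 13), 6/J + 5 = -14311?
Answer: -11930/985423 ≈ -0.012106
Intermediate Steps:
J = -1/2386 (J = 6/(-5 - 14311) = 6/(-14316) = 6*(-1/14316) = -1/2386 ≈ -0.00041911)
w(S) = 1/28
U(W, V) = -59*W/5 (U(W, V) = -2*((2/5 - 3/2) + 7)*W = -2*((2*(⅕) - 3*½) + 7)*W = -2*((⅖ - 3/2) + 7)*W = -2*(-11/10 + 7)*W = -59*W/5)
1/(U(7, w(9)) + J) = 1/(-59/5*7 - 1/2386) = 1/(-413/5 - 1/2386) = 1/(-985423/11930) = -11930/985423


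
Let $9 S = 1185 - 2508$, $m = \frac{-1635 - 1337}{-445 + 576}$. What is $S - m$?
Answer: $- \frac{16285}{131} \approx -124.31$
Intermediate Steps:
$m = - \frac{2972}{131} \approx -22.687$
$S = -147$ ($S = \frac{1185 - 2508}{9} = \frac{1}{9} \left(-1323\right) = -147$)
$S - m = -147 - - \frac{2972}{131} = -147 + \frac{2972}{131} = - \frac{16285}{131}$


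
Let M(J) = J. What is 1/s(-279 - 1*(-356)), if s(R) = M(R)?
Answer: 1/77 ≈ 0.012987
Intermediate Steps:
s(R) = R
1/s(-279 - 1*(-356)) = 1/(-279 - 1*(-356)) = 1/(-279 + 356) = 1/77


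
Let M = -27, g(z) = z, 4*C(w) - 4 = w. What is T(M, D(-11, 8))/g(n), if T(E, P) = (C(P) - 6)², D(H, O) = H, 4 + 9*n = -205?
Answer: -8649/3344 ≈ -2.5864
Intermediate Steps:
n = -209/9 (n = -4/9 + (⅑)*(-205) = -4/9 - 205/9 = -209/9 ≈ -23.222)
C(w) = 1 + w/4
T(E, P) = (-5 + P/4)² (T(E, P) = ((1 + P/4) - 6)² = (-5 + P/4)²)
T(M, D(-11, 8))/g(n) = ((-20 - 11)²/16)/(-209/9) = ((1/16)*(-31)²)*(-9/209) = ((1/16)*961)*(-9/209) = (961/16)*(-9/209) = -8649/3344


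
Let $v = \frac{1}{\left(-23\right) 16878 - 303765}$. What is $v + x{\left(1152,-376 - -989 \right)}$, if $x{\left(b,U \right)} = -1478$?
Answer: $- \frac{1022715403}{691959} \approx -1478.0$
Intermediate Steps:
$v = - \frac{1}{691959}$ ($v = \frac{1}{-388194 - 303765} = \frac{1}{-691959} = - \frac{1}{691959} \approx -1.4452 \cdot 10^{-6}$)
$v + x{\left(1152,-376 - -989 \right)} = - \frac{1}{691959} - 1478 = - \frac{1022715403}{691959}$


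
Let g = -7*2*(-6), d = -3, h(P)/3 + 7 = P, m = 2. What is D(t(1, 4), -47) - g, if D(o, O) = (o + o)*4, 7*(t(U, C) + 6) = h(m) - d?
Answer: -1020/7 ≈ -145.71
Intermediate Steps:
h(P) = -21 + 3*P
t(U, C) = -54/7 (t(U, C) = -6 + ((-21 + 3*2) - 1*(-3))/7 = -6 + ((-21 + 6) + 3)/7 = -6 + (-15 + 3)/7 = -6 + (⅐)*(-12) = -6 - 12/7 = -54/7)
D(o, O) = 8*o (D(o, O) = (2*o)*4 = 8*o)
g = 84 (g = -14*(-6) = 84)
D(t(1, 4), -47) - g = 8*(-54/7) - 1*84 = -432/7 - 84 = -1020/7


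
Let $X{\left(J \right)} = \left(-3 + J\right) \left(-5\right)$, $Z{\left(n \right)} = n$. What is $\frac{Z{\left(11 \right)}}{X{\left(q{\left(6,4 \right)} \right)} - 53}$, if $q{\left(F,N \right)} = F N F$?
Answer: $- \frac{11}{758} \approx -0.014512$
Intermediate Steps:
$q{\left(F,N \right)} = N F^{2}$
$X{\left(J \right)} = 15 - 5 J$
$\frac{Z{\left(11 \right)}}{X{\left(q{\left(6,4 \right)} \right)} - 53} = \frac{1}{\left(15 - 5 \cdot 4 \cdot 6^{2}\right) - 53} \cdot 11 = \frac{1}{\left(15 - 5 \cdot 4 \cdot 36\right) - 53} \cdot 11 = \frac{1}{\left(15 - 720\right) - 53} \cdot 11 = \frac{1}{-705 - 53} \cdot 11 = \frac{1}{-758} \cdot 11 = \left(- \frac{1}{758}\right) 11 = - \frac{11}{758}$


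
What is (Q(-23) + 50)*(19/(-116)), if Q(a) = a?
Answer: -513/116 ≈ -4.4224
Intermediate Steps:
(Q(-23) + 50)*(19/(-116)) = (-23 + 50)*(19/(-116)) = 27*(19*(-1/116)) = 27*(-19/116) = -513/116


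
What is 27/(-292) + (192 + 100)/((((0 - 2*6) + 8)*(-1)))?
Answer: 21289/292 ≈ 72.907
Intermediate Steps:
27/(-292) + (192 + 100)/((((0 - 2*6) + 8)*(-1))) = 27*(-1/292) + 292/((((0 - 12) + 8)*(-1))) = -27/292 + 292/(((-12 + 8)*(-1))) = -27/292 + 292/((-4*(-1))) = -27/292 + 292/4 = -27/292 + 292*(¼) = -27/292 + 73 = 21289/292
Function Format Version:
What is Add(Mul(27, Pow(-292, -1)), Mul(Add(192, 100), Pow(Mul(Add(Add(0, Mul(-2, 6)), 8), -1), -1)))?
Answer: Rational(21289, 292) ≈ 72.907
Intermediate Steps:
Add(Mul(27, Pow(-292, -1)), Mul(Add(192, 100), Pow(Mul(Add(Add(0, Mul(-2, 6)), 8), -1), -1))) = Add(Mul(27, Rational(-1, 292)), Mul(292, Pow(Mul(Add(Add(0, -12), 8), -1), -1))) = Add(Rational(-27, 292), Mul(292, Pow(Mul(Add(-12, 8), -1), -1))) = Add(Rational(-27, 292), Mul(292, Pow(Mul(-4, -1), -1))) = Add(Rational(-27, 292), Mul(292, Pow(4, -1))) = Add(Rational(-27, 292), Mul(292, Rational(1, 4))) = Add(Rational(-27, 292), 73) = Rational(21289, 292)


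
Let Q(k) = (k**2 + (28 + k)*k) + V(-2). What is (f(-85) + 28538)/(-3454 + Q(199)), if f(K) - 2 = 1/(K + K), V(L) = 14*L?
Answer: 4851799/13819640 ≈ 0.35108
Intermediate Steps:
Q(k) = -28 + k**2 + k*(28 + k) (Q(k) = (k**2 + (28 + k)*k) + 14*(-2) = (k**2 + k*(28 + k)) - 28 = -28 + k**2 + k*(28 + k))
f(K) = 2 + 1/(2*K) (f(K) = 2 + 1/(K + K) = 2 + 1/(2*K))
(f(-85) + 28538)/(-3454 + Q(199)) = ((2 + (1/2)/(-85)) + 28538)/(-3454 + (-28 + 2*199**2 + 28*199)) = ((2 + (1/2)*(-1/85)) + 28538)/(-3454 + (-28 + 2*39601 + 5572)) = ((2 - 1/170) + 28538)/(-3454 + (-28 + 79202 + 5572)) = (339/170 + 28538)/(-3454 + 84746) = (4851799/170)/81292 = (4851799/170)*(1/81292) = 4851799/13819640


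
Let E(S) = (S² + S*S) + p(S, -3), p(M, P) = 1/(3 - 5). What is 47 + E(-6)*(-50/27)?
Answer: -2306/27 ≈ -85.407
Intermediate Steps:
p(M, P) = -½ (p(M, P) = 1/(-2) = -½)
E(S) = -½ + 2*S² (E(S) = (S² + S*S) - ½ = (S² + S²) - ½ = 2*S² - ½ = -½ + 2*S²)
47 + E(-6)*(-50/27) = 47 + (-½ + 2*(-6)²)*(-50/27) = 47 + (-½ + 2*36)*(-50*1/27) = 47 + (-½ + 72)*(-50/27) = 47 + (143/2)*(-50/27) = 47 - 3575/27 = -2306/27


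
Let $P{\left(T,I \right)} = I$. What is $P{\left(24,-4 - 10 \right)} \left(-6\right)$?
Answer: $84$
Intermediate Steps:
$P{\left(24,-4 - 10 \right)} \left(-6\right) = \left(-4 - 10\right) \left(-6\right) = \left(-14\right) \left(-6\right) = 84$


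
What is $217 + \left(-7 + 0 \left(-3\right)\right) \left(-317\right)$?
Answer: $2436$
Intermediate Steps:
$217 + \left(-7 + 0 \left(-3\right)\right) \left(-317\right) = 217 + \left(-7 + 0\right) \left(-317\right) = 217 - -2219 = 217 + 2219 = 2436$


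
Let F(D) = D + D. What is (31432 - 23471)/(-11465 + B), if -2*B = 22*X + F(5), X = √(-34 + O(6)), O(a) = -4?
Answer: -45656335/65782749 + 87571*I*√38/131565498 ≈ -0.69405 + 0.0041031*I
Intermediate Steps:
X = I*√38 (X = √(-34 - 4) = √(-38) = I*√38 ≈ 6.1644*I)
F(D) = 2*D
B = -5 - 11*I*√38 (B = -(22*(I*√38) + 2*5)/2 = -(22*I*√38 + 10)/2 = -(10 + 22*I*√38)/2 = -5 - 11*I*√38 ≈ -5.0 - 67.809*I)
(31432 - 23471)/(-11465 + B) = (31432 - 23471)/(-11465 + (-5 - 11*I*√38)) = 7961/(-11470 - 11*I*√38)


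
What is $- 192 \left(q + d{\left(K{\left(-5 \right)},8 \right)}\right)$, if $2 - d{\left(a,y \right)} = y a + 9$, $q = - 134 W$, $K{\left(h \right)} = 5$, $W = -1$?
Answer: $-16704$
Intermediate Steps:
$q = 134$ ($q = \left(-134\right) \left(-1\right) = 134$)
$d{\left(a,y \right)} = -7 - a y$ ($d{\left(a,y \right)} = 2 - \left(y a + 9\right) = 2 - \left(a y + 9\right) = 2 - \left(9 + a y\right) = -7 - a y$)
$- 192 \left(q + d{\left(K{\left(-5 \right)},8 \right)}\right) = - 192 \left(134 - \left(7 + 5 \cdot 8\right)\right) = - 192 \left(134 - 47\right) = \left(-192\right) 87 = -16704$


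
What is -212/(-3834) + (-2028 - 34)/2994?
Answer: -605915/956583 ≈ -0.63342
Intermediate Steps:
-212/(-3834) + (-2028 - 34)/2994 = -212*(-1/3834) - 2062*1/2994 = 106/1917 - 1031/1497 = -605915/956583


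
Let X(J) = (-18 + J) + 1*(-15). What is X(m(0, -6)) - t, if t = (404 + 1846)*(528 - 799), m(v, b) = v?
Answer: 609717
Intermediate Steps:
t = -609750 (t = 2250*(-271) = -609750)
X(J) = -33 + J (X(J) = (-18 + J) - 15 = -33 + J)
X(m(0, -6)) - t = (-33 + 0) - 1*(-609750) = -33 + 609750 = 609717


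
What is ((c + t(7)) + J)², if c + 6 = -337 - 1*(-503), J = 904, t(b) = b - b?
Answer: 1132096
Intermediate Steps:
t(b) = 0
c = 160 (c = -6 + (-337 - 1*(-503)) = -6 + (-337 + 503) = -6 + 166 = 160)
((c + t(7)) + J)² = ((160 + 0) + 904)² = (160 + 904)² = 1064² = 1132096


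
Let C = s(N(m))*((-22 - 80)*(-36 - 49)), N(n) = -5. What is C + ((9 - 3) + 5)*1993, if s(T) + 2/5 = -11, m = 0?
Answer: -76915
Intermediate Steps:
s(T) = -57/5 (s(T) = -2/5 - 11 = -57/5)
C = -98838 (C = -57*(-22 - 80)*(-36 - 49)/5 = -(-5814)*(-85)/5 = -57/5*8670 = -98838)
C + ((9 - 3) + 5)*1993 = -98838 + ((9 - 3) + 5)*1993 = -98838 + (6 + 5)*1993 = -98838 + 11*1993 = -98838 + 21923 = -76915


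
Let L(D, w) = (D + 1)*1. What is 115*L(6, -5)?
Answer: 805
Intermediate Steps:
L(D, w) = 1 + D (L(D, w) = (1 + D)*1 = 1 + D)
115*L(6, -5) = 115*(1 + 6) = 115*7 = 805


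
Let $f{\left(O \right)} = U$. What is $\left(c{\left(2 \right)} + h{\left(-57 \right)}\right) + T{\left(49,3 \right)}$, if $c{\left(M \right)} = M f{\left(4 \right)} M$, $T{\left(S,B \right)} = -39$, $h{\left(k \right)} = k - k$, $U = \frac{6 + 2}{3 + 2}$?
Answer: $- \frac{163}{5} \approx -32.6$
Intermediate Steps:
$U = \frac{8}{5} \approx 1.6$
$h{\left(k \right)} = 0$
$f{\left(O \right)} = \frac{8}{5}$
$c{\left(M \right)} = \frac{8 M^{2}}{5}$ ($c{\left(M \right)} = M \frac{8}{5} M = \frac{8 M}{5} M = \frac{8 M^{2}}{5}$)
$\left(c{\left(2 \right)} + h{\left(-57 \right)}\right) + T{\left(49,3 \right)} = \left(\frac{8 \cdot 2^{2}}{5} + 0\right) - 39 = \left(\frac{8}{5} \cdot 4 + 0\right) - 39 = \left(\frac{32}{5} + 0\right) - 39 = \frac{32}{5} - 39 = - \frac{163}{5}$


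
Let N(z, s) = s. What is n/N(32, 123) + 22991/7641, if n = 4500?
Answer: 12404131/313281 ≈ 39.594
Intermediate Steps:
n/N(32, 123) + 22991/7641 = 4500/123 + 22991/7641 = 4500*(1/123) + 22991*(1/7641) = 1500/41 + 22991/7641 = 12404131/313281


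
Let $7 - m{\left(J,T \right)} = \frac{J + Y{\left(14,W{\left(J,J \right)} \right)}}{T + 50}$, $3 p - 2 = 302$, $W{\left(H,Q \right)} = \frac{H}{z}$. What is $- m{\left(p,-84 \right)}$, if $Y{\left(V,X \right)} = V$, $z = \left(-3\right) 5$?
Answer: $- \frac{530}{51} \approx -10.392$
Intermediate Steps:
$z = -15$
$W{\left(H,Q \right)} = - \frac{H}{15}$ ($W{\left(H,Q \right)} = \frac{H}{-15} = H \left(- \frac{1}{15}\right) = - \frac{H}{15}$)
$p = \frac{304}{3}$ ($p = \frac{2}{3} + \frac{1}{3} \cdot 302 = \frac{2}{3} + \frac{302}{3} = \frac{304}{3} \approx 101.33$)
$m{\left(J,T \right)} = 7 - \frac{14 + J}{50 + T}$ ($m{\left(J,T \right)} = 7 - \frac{J + 14}{T + 50} = 7 - \frac{14 + J}{50 + T}$)
$- m{\left(p,-84 \right)} = - \frac{336 - \frac{304}{3} + 7 \left(-84\right)}{50 - 84} = - \frac{336 - \frac{304}{3} - 588}{-34} = - \frac{\left(-1\right) \left(-1060\right)}{34 \cdot 3} = \left(-1\right) \frac{530}{51} = - \frac{530}{51}$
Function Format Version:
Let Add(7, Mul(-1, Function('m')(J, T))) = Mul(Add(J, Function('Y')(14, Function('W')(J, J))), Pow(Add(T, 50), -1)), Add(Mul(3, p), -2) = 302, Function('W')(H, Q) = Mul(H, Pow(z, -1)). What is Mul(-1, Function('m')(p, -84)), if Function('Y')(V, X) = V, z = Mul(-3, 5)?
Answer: Rational(-530, 51) ≈ -10.392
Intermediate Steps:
z = -15
Function('W')(H, Q) = Mul(Rational(-1, 15), H) (Function('W')(H, Q) = Mul(H, Pow(-15, -1)) = Mul(H, Rational(-1, 15)) = Mul(Rational(-1, 15), H))
p = Rational(304, 3) (p = Add(Rational(2, 3), Mul(Rational(1, 3), 302)) = Add(Rational(2, 3), Rational(302, 3)) = Rational(304, 3) ≈ 101.33)
Function('m')(J, T) = Add(7, Mul(-1, Pow(Add(50, T), -1), Add(14, J))) (Function('m')(J, T) = Add(7, Mul(-1, Mul(Add(J, 14), Pow(Add(T, 50), -1)))) = Add(7, Mul(-1, Mul(Add(14, J), Pow(Add(50, T), -1)))) = Add(7, Mul(-1, Mul(Pow(Add(50, T), -1), Add(14, J)))) = Add(7, Mul(-1, Pow(Add(50, T), -1), Add(14, J))))
Mul(-1, Function('m')(p, -84)) = Mul(-1, Mul(Pow(Add(50, -84), -1), Add(336, Mul(-1, Rational(304, 3)), Mul(7, -84)))) = Mul(-1, Mul(Pow(-34, -1), Add(336, Rational(-304, 3), -588))) = Mul(-1, Mul(Rational(-1, 34), Rational(-1060, 3))) = Mul(-1, Rational(530, 51)) = Rational(-530, 51)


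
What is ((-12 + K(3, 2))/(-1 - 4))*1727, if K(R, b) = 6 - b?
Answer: 13816/5 ≈ 2763.2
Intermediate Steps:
((-12 + K(3, 2))/(-1 - 4))*1727 = ((-12 + (6 - 1*2))/(-1 - 4))*1727 = ((-12 + (6 - 2))/(-5))*1727 = ((-12 + 4)*(-1/5))*1727 = -8*(-1/5)*1727 = (8/5)*1727 = 13816/5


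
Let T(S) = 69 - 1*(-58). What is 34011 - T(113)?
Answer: 33884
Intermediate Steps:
T(S) = 127 (T(S) = 69 + 58 = 127)
34011 - T(113) = 34011 - 1*127 = 34011 - 127 = 33884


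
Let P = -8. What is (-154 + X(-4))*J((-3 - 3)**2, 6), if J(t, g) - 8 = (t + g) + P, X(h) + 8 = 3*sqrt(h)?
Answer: -6804 + 252*I ≈ -6804.0 + 252.0*I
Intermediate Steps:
X(h) = -8 + 3*sqrt(h)
J(t, g) = g + t (J(t, g) = 8 + ((t + g) - 8) = 8 + ((g + t) - 8) = 8 + (-8 + g + t) = g + t)
(-154 + X(-4))*J((-3 - 3)**2, 6) = (-154 + (-8 + 3*sqrt(-4)))*(6 + (-3 - 3)**2) = (-154 + (-8 + 3*(2*I)))*(6 + (-6)**2) = (-154 + (-8 + 6*I))*(6 + 36) = (-162 + 6*I)*42 = -6804 + 252*I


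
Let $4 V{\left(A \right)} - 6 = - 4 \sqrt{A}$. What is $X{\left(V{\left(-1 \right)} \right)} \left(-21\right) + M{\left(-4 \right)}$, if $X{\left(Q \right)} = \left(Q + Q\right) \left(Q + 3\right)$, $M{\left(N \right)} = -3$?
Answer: $- \frac{489}{2} + 252 i \approx -244.5 + 252.0 i$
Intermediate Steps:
$V{\left(A \right)} = \frac{3}{2} - \sqrt{A}$ ($V{\left(A \right)} = \frac{3}{2} + \frac{\left(-4\right) \sqrt{A}}{4} = \frac{3}{2} - \sqrt{A}$)
$X{\left(Q \right)} = 2 Q \left(3 + Q\right)$
$X{\left(V{\left(-1 \right)} \right)} \left(-21\right) + M{\left(-4 \right)} = 2 \left(\frac{3}{2} - \sqrt{-1}\right) \left(3 + \left(\frac{3}{2} - \sqrt{-1}\right)\right) \left(-21\right) - 3 = 2 \left(\frac{3}{2} - i\right) \left(3 + \left(\frac{3}{2} - i\right)\right) \left(-21\right) - 3 = 2 \left(\frac{3}{2} - i\right) \left(\frac{9}{2} - i\right) \left(-21\right) - 3 = - 42 \left(\frac{3}{2} - i\right) \left(\frac{9}{2} - i\right) - 3 = -3 - 42 \left(\frac{3}{2} - i\right) \left(\frac{9}{2} - i\right)$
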